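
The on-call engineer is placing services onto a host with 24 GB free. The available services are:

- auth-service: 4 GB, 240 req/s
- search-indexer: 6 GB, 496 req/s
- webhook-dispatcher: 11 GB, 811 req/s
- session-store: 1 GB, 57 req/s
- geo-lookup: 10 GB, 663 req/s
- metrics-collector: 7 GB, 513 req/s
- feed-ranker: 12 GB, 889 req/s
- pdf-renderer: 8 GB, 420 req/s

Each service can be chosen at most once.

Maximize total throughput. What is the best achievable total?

1820

Taking the top-ratio services first gives auth-service + search-indexer + session-store + feed-ranker for 1682 (23 GB).
Reworking the packing: search-indexer + webhook-dispatcher + metrics-collector uses 24 GB and improves the total to 1820.
Next best is webhook-dispatcher + session-store + feed-ranker at 1757 (24 GB) — short by 63.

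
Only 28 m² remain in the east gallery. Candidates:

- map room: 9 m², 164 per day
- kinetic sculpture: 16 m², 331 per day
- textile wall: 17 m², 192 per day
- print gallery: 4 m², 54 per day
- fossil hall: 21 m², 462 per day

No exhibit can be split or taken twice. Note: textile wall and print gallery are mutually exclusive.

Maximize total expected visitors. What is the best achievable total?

516

Print gallery + fossil hall uses 25 of the 28 m² and totals 516.
The spare 3 m² is too small for any remaining exhibit, and no feasible exchange beats 516.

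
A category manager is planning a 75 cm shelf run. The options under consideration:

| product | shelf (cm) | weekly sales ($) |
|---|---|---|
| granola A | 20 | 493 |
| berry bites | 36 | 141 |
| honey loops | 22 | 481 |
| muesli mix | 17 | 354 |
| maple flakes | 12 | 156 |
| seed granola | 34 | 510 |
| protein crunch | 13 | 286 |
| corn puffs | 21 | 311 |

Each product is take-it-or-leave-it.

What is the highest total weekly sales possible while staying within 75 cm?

1614

Ranking by ratio (weekly sales/cm): granola A 24.65, protein crunch 22.00, honey loops 21.86.
Granola A + honey loops + muesli mix + protein crunch uses 72 of the 75 cm and totals 1614.
No other feasible combination exceeds 1614.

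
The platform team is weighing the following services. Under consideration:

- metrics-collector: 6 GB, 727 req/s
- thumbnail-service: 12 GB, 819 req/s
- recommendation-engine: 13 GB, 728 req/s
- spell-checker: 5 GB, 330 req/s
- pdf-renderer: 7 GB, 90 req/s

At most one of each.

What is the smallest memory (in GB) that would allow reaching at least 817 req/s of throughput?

11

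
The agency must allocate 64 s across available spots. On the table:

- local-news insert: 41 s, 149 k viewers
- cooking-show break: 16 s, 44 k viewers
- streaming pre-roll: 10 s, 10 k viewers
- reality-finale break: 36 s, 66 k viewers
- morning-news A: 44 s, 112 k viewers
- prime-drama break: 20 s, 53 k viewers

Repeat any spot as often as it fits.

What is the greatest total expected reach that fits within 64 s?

Ranking by ratio (expected reach/s): local-news insert 3.63, cooking-show break 2.75, prime-drama break 2.65, morning-news A 2.55.
A density-first pass picks local-news insert + cooking-show break — 193 at 57 s.
The 16 s tied up in cooking-show break is better spent on prime-drama break — total rises to 202 (61 s).
That's the maximum — no swap from here does better than 202.

202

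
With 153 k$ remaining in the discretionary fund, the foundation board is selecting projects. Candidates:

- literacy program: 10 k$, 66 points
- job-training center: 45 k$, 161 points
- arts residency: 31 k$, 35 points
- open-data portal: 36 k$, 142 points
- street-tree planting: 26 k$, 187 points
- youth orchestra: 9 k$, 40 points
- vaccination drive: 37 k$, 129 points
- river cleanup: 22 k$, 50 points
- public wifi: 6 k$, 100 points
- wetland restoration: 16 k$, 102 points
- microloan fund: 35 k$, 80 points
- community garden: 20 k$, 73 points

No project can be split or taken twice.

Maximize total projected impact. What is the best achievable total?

799

Taking the top-ratio projects first gives literacy program + open-data portal + street-tree planting + youth orchestra + river cleanup + public wifi + wetland restoration + community garden for 760 (145 k$).
The 31 k$ tied up in youth orchestra and river cleanup is better spent on vaccination drive — total rises to 799 (151 k$).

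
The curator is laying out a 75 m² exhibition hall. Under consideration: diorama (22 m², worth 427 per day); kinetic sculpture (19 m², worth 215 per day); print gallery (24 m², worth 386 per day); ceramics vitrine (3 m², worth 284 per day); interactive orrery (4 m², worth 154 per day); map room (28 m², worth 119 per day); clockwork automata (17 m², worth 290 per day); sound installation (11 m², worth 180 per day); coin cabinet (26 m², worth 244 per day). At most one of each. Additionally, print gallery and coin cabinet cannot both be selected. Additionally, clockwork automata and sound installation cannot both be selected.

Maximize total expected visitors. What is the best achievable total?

Best packing: diorama + print gallery + ceramics vitrine + interactive orrery + clockwork automata — 70 m², 1541 total.
That's the maximum — no feasible swap from here does better than 1541.

1541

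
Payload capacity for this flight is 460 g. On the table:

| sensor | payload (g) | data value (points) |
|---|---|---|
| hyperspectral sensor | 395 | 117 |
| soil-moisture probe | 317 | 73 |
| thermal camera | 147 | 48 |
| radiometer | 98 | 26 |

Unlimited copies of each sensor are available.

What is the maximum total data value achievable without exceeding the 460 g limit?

By data value per g: thermal camera 0.33, hyperspectral sensor 0.30, radiometer 0.27 lead.
Best packing: 3×thermal camera — 441 g, 144 total.
That's the maximum — no swap from here does better than 144.

144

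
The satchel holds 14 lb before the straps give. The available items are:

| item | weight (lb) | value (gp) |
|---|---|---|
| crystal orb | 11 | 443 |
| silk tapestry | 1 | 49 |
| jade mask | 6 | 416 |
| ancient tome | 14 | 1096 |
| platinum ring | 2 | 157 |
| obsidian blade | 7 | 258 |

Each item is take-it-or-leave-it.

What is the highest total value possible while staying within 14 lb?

1096

Taking the top-ratio items first gives silk tapestry + jade mask + platinum ring for 622 (9 lb).
The 9 lb tied up in silk tapestry and jade mask and platinum ring is better spent on ancient tome — total rises to 1096 (14 lb).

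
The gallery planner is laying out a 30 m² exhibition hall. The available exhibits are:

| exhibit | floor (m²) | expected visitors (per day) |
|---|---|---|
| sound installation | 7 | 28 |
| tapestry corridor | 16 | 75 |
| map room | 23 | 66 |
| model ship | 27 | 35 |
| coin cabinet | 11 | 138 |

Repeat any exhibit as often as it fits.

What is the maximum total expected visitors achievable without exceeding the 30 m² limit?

304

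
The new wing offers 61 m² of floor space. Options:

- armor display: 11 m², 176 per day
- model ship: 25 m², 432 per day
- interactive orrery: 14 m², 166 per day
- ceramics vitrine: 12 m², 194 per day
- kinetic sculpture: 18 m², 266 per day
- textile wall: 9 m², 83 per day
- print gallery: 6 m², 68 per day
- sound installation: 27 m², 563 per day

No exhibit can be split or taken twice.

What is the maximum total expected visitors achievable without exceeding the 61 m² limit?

1078

Filling by ratio: model ship + print gallery + sound installation for 1063, with 3 m² left unused.
Dropping print gallery frees 6 m²; slotting in textile wall (9 m²) lifts the total to 1078 at 61 m².
Next best is model ship + print gallery + sound installation at 1063 (58 m²) — short by 15.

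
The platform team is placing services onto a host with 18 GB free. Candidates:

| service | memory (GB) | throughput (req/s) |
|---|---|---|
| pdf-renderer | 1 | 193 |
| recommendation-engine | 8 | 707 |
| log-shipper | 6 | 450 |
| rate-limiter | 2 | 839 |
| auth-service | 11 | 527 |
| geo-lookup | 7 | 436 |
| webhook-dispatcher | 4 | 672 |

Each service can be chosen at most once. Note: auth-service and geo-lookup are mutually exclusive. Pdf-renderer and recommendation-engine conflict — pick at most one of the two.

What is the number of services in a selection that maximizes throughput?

4

Best achievable throughput is 2231.
For example pdf-renderer + rate-limiter + auth-service + webhook-dispatcher achieves it, using 18 GB.
Any selection reaching 2231 contains exactly 4 services.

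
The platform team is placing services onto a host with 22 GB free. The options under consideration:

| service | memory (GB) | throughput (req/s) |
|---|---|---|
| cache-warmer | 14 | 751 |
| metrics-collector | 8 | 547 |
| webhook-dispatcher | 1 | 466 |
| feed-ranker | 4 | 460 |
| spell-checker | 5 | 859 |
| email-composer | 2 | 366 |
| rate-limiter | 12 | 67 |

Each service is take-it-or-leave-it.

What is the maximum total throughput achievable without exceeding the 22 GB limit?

Best packing: metrics-collector + webhook-dispatcher + feed-ranker + spell-checker + email-composer — 20 GB, 2698 total.
That's the maximum — no swap from here does better than 2698.

2698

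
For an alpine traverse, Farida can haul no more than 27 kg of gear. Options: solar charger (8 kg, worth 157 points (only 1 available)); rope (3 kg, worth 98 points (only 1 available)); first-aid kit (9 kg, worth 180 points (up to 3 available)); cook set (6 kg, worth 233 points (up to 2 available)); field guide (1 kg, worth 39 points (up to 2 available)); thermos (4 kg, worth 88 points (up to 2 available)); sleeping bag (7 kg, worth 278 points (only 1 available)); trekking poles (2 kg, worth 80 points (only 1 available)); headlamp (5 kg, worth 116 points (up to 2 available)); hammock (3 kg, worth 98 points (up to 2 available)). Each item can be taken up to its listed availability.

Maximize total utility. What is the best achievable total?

1020

The ratio heuristic lands on rope + 2×cook set + 2×field guide + sleeping bag + trekking poles (1000) but leaves 1 kg idle.
Replace rope and 2×field guide with 2×hammock: the trade gains 20 net, giving 1020 at 27 kg.
No other feasible combination exceeds 1020.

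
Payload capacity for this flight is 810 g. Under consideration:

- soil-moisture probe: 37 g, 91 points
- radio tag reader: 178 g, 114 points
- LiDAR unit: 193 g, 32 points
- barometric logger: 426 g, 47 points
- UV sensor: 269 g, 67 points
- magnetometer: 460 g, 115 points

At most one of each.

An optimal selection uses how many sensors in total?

3

Optimal total is 320.
soil-moisture probe + radio tag reader + magnetometer hits 320 at 675 g.
All optima have 3 sensors.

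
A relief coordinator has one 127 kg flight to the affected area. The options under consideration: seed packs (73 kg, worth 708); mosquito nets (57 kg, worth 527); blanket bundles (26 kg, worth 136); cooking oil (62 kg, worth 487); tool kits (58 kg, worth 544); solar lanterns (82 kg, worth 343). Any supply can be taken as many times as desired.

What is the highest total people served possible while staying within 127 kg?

Greedy by ratio would take seed packs + 2×blanket bundles: 125 kg used, total 980.
The 125 kg tied up in seed packs and 2×blanket bundles is better spent on 2×tool kits — total rises to 1088 (116 kg).
That's the maximum — no swap from here does better than 1088.

1088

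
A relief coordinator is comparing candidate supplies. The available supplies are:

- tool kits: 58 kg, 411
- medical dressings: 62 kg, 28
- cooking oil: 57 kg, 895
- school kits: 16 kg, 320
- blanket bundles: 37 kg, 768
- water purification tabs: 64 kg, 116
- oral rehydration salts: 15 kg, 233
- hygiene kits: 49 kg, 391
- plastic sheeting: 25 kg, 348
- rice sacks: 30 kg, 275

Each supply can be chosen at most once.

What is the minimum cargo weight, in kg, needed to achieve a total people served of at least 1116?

62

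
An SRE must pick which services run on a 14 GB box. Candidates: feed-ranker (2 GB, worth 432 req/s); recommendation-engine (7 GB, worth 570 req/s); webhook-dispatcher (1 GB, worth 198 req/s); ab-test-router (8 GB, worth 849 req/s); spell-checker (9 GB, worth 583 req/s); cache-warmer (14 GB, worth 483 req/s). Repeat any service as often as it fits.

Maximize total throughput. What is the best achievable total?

3024

Taking 7×feed-ranker: 14 GB used, 3024 in throughput.
That's the maximum — no swap from here does better than 3024.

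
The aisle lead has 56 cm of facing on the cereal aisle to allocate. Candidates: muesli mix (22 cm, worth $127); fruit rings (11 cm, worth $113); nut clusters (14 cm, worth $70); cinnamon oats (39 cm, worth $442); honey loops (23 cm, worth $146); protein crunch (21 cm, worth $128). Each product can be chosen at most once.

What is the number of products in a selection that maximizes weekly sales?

2

The maximum weekly sales within 56 cm is 555.
For example fruit rings + cinnamon oats achieves it, using 50 cm.
Every optimal selection uses 2 products.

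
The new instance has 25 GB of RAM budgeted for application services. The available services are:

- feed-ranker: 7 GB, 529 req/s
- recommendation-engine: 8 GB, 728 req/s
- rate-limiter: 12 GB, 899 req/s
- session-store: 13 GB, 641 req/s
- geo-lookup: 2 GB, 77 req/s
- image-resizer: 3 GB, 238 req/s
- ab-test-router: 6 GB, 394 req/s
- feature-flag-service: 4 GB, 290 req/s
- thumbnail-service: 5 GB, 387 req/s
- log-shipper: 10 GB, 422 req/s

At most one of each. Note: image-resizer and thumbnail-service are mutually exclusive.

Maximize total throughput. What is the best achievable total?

Ranking by ratio (throughput/GB): recommendation-engine 91.00, image-resizer 79.33, thumbnail-service 77.40.
Best packing: recommendation-engine + rate-limiter + thumbnail-service — 25 GB, 2014 total.

2014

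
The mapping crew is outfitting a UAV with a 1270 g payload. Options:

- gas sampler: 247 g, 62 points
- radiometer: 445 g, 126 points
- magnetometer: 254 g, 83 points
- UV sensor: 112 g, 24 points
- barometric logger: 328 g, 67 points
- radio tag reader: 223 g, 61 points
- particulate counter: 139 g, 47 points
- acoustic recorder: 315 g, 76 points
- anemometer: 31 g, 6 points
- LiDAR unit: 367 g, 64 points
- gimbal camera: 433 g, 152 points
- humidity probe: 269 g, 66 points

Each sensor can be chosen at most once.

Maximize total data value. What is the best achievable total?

387

Filling by ratio: magnetometer + UV sensor + radio tag reader + particulate counter + anemometer + gimbal camera for 373, with 78 g left unused.
But gas sampler + radiometer + particulate counter + gimbal camera fits in 1264 g and reaches 387.
An exhaustive check of the 4096 subsets confirms 387.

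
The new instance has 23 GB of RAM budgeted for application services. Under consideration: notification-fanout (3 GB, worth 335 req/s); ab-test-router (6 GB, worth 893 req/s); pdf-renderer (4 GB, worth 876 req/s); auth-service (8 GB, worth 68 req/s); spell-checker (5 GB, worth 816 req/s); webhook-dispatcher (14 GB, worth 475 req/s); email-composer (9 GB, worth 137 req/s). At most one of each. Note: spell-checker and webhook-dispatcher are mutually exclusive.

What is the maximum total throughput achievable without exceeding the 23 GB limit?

2920

The ratio ordering already packs tightly: notification-fanout + ab-test-router + pdf-renderer + spell-checker, 18 GB, 2920.
Every other selection either busts 23 GB or breaks a pairing rule or fails to beat 2920.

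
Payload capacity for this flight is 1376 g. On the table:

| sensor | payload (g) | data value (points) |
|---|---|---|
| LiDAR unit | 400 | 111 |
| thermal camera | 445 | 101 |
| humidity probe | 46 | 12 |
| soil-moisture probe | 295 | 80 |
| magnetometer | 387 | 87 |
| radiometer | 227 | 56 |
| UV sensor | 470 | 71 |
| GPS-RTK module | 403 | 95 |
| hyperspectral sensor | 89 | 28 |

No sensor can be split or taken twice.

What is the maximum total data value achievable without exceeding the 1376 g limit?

By data value per g: hyperspectral sensor 0.31, LiDAR unit 0.28, soil-moisture probe 0.27 lead.
Taking the top-ratio sensors first gives LiDAR unit + humidity probe + soil-moisture probe + radiometer + hyperspectral sensor for 287 (1057 g).
The 89 g tied up in hyperspectral sensor is better spent on GPS-RTK module — total rises to 354 (1371 g).
Every other selection either busts 1376 g or fails to beat 354.

354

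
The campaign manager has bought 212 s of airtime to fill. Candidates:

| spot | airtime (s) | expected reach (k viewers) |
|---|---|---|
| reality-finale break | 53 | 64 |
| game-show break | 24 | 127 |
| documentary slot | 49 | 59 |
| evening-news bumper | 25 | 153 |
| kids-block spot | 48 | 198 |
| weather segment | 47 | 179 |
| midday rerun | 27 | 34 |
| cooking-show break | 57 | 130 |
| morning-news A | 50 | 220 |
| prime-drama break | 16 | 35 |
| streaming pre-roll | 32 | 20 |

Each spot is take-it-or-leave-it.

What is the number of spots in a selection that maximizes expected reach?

The maximum expected reach within 212 s is 912.
For example game-show break + evening-news bumper + kids-block spot + weather segment + morning-news A + prime-drama break achieves it, using 210 s.
Every optimal selection uses 6 spots.

6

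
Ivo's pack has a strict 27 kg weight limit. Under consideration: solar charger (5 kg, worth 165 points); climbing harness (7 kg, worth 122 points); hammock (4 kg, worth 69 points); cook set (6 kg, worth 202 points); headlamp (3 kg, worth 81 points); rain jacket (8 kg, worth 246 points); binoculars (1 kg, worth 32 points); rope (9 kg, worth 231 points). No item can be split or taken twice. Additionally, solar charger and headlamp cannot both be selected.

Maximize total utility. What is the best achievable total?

792

Cook set + headlamp + rain jacket + binoculars + rope uses 27 of the 27 kg and totals 792.
Next best is solar charger + climbing harness + cook set + rain jacket + binoculars at 767 (27 kg) — short by 25.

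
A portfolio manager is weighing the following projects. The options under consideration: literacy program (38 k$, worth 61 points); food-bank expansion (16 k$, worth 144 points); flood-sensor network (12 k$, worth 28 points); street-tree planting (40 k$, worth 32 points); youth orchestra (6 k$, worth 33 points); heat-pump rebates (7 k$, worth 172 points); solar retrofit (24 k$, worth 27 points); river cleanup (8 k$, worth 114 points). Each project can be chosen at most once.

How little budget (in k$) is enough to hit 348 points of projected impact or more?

29

Minimise k$ subject to total projected impact ≥ 348.
food-bank expansion + youth orchestra + heat-pump rebates reaches 349 using 29 k$.
No combination under 29 k$ hits 348.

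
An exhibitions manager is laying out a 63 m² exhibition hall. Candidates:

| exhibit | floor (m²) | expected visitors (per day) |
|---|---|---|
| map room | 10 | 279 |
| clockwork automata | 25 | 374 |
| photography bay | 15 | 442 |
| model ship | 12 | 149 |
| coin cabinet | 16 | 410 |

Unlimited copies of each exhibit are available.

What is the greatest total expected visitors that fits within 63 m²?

Ranking by ratio (expected visitors/m²): photography bay 29.47, map room 27.90, coin cabinet 25.62, clockwork automata 14.96.
The ratio ordering already packs tightly: 4×photography bay, 60 m², 1768.

1768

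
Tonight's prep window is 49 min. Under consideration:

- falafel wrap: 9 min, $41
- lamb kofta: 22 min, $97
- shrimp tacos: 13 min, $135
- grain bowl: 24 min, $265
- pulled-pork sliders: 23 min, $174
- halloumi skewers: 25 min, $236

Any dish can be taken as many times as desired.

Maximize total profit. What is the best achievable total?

530

2×grain bowl uses 48 of the 49 min and totals 530.
The spare 1 min is too small for any remaining dish, and no exchange beats 530.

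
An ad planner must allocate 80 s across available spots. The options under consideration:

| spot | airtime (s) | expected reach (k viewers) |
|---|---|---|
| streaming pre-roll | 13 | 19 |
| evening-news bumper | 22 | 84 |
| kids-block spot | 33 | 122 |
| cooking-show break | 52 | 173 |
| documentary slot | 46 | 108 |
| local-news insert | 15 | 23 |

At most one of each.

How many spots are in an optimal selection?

2

Optimal total is 257.
evening-news bumper + cooking-show break hits 257 at 74 s.
All optima have 2 spots.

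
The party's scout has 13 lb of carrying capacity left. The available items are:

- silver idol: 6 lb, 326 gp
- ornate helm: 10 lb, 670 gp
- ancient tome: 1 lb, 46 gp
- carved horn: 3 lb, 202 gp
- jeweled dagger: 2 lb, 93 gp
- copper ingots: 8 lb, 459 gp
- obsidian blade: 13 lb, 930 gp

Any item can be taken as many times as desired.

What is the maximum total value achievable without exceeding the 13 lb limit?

The ratio ordering already packs tightly: obsidian blade, 13 lb, 930.
No other feasible combination exceeds 930.

930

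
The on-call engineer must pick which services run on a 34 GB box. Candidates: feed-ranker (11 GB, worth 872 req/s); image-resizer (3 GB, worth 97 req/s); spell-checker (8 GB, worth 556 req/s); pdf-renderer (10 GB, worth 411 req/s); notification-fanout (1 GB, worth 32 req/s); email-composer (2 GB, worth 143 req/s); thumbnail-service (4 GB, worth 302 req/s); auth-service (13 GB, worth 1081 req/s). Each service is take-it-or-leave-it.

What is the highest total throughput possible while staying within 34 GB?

2652

Greedy by ratio would take feed-ranker + image-resizer + notification-fanout + email-composer + thumbnail-service + auth-service: 34 GB used, total 2527.
Dropping image-resizer and notification-fanout and thumbnail-service frees 8 GB; slotting in spell-checker (8 GB) lifts the total to 2652 at 34 GB.
Next best is feed-ranker + spell-checker + notification-fanout + auth-service at 2541 (33 GB) — short by 111.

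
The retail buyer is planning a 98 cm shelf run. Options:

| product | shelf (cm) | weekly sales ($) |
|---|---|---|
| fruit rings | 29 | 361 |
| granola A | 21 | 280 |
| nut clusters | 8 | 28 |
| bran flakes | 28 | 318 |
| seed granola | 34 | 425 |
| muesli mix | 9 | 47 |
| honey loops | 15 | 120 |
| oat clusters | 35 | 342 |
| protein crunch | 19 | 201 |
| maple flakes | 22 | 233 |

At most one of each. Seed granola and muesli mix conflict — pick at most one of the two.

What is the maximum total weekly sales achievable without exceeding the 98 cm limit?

Taking fruit rings + granola A + bran flakes + protein crunch: 97 cm used, 1160 in weekly sales.
The closest alternative, granola A + bran flakes + seed granola + honey loops, reaches only 1143.

1160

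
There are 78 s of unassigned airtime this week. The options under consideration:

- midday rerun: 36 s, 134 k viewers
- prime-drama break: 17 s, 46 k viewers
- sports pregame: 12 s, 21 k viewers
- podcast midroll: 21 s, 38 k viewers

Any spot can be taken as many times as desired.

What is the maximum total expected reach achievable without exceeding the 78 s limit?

Best packing: 2×midday rerun — 72 s, 268 total.
That's the maximum — no swap from here does better than 268.

268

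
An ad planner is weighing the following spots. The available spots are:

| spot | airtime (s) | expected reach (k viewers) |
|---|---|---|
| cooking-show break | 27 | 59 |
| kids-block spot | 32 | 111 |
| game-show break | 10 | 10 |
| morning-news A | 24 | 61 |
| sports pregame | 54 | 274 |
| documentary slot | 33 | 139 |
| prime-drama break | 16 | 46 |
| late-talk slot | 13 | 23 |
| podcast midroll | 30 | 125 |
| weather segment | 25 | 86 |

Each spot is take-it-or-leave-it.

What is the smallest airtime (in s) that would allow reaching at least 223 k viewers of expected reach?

Minimise s subject to total expected reach ≥ 223.
sports pregame: 274 expected reach at 54 s.
No combination under 54 s hits 223.

54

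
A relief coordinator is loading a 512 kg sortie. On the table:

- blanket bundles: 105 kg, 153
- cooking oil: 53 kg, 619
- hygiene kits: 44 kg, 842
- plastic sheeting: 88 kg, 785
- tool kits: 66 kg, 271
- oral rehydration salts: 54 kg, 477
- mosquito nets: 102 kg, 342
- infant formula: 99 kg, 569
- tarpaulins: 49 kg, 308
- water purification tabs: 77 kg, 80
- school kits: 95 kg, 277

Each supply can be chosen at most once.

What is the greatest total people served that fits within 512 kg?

The ratio heuristic lands on cooking oil + hygiene kits + plastic sheeting + tool kits + oral rehydration salts + infant formula + tarpaulins (3871) but leaves 59 kg idle.
Replace tool kits with mosquito nets: the trade gains 71 net, giving 3942 at 489 kg.
That's the maximum — no swap from here does better than 3942.

3942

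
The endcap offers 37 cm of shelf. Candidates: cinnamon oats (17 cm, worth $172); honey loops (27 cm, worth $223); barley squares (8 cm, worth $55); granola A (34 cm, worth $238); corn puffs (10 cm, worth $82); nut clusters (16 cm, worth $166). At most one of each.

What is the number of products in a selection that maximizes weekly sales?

2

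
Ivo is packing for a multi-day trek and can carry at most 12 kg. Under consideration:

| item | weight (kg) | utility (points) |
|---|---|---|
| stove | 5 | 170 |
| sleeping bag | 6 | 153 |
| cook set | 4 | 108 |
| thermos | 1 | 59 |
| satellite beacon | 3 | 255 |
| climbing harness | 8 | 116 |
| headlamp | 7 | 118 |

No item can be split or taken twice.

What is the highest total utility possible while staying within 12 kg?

533

Greedy by ratio would take stove + thermos + satellite beacon: 9 kg used, total 484.
Dropping thermos frees 1 kg; slotting in cook set (4 kg) lifts the total to 533 at 12 kg.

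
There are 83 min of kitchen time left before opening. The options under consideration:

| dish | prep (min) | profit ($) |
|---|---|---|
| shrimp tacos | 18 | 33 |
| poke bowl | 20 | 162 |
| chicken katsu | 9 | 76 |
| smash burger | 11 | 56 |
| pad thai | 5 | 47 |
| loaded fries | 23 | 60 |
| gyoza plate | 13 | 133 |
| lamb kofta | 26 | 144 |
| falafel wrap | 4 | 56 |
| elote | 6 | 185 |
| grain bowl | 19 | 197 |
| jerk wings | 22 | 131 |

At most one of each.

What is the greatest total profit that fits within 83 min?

Density check — elote 30.83, falafel wrap 14.00, grain bowl 10.37 are the best per min.
Taking the top-ratio dishes first gives poke bowl + chicken katsu + pad thai + gyoza plate + falafel wrap + elote + grain bowl for 856 (76 min).
Dropping pad thai frees 5 min; slotting in smash burger (11 min) lifts the total to 865 at 82 min.

865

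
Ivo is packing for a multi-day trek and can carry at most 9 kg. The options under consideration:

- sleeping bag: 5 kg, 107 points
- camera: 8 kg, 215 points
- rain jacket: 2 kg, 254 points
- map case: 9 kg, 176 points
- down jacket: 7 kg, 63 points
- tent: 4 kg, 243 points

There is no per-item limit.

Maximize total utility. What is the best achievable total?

1016

Ranking by ratio (utility/kg): rain jacket 127.00, tent 60.75, camera 26.88.
4×rain jacket uses 8 of the 9 kg and totals 1016.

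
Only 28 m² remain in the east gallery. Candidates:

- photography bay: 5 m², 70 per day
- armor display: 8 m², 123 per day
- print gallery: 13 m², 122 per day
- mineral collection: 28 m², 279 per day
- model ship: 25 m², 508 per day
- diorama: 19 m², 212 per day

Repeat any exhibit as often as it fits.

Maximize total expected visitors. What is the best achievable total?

Density check — model ship 20.32, armor display 15.38, photography bay 14.00, diorama 11.16 are the best per m².
Model ship uses 25 of the 28 m² and totals 508.
No other feasible combination exceeds 508.

508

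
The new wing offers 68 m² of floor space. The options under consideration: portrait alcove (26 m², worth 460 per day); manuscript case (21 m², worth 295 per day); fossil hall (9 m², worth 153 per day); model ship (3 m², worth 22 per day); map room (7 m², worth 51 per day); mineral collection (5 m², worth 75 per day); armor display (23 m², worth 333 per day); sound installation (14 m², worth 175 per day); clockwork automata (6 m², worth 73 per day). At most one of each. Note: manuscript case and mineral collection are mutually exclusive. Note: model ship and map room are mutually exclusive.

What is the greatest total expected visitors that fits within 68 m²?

1043

Portrait alcove + fossil hall + model ship + mineral collection + armor display uses 66 of the 68 m² and totals 1043.
Portrait alcove + mineral collection + armor display + sound installation (68 m²) also reaches 1043 — a tie, but nothing goes higher.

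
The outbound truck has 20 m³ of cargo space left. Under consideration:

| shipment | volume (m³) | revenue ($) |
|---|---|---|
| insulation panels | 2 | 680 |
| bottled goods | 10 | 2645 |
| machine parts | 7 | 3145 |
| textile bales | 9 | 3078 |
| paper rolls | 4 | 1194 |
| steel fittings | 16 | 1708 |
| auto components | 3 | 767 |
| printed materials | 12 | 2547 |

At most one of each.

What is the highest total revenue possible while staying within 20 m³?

A density-first pass picks insulation panels + machine parts + textile bales — 6903 at 18 m³.
Dropping insulation panels frees 2 m³; slotting in paper rolls (4 m³) lifts the total to 7417 at 20 m³.
Nothing else within 20 m³ beats 7417.

7417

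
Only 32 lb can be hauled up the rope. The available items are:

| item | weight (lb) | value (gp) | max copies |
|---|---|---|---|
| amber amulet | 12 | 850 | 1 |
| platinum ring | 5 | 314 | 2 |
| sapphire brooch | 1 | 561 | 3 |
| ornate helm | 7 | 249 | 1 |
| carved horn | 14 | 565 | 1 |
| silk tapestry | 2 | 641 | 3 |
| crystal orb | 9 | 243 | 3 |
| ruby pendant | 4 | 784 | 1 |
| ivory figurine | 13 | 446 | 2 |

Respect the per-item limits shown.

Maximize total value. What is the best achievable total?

By value per lb: sapphire brooch 561.00, silk tapestry 320.50, ruby pendant 196.00 lead.
Amber amulet + platinum ring + 3×sapphire brooch + 3×silk tapestry + ruby pendant uses 30 of the 32 lb and totals 5554.

5554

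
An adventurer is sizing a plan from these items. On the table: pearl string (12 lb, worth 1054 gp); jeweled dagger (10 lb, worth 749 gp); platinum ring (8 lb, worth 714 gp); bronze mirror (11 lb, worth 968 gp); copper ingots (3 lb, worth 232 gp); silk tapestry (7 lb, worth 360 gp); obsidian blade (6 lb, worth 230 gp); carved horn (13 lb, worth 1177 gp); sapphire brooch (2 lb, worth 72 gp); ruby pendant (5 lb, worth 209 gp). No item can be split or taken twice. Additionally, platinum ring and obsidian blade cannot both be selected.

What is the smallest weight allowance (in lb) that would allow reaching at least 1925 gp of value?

Need the lightest bundle worth ≥ 1925.
pearl string + bronze mirror reaches 2022 using 23 lb.
Any bundle with less than 23 lb falls short of 1925.

23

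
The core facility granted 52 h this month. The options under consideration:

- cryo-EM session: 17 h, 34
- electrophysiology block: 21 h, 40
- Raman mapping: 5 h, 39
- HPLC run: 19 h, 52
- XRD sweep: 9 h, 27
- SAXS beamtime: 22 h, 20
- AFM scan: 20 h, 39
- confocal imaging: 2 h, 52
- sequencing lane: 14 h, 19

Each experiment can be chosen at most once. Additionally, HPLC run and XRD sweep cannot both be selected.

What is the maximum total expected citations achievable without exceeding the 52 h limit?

183

Electrophysiology block + Raman mapping + HPLC run + confocal imaging uses 47 of the 52 h and totals 183.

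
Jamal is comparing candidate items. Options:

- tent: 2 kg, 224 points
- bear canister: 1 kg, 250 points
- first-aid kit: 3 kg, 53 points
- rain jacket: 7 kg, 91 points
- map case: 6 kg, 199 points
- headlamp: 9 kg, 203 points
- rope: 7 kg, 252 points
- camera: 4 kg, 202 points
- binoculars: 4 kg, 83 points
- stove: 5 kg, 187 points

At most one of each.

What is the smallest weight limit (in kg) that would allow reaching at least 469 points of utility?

Look for the lowest-weight combination reaching 469.
tent + bear canister: 474 utility at 3 kg.
Below 3 kg the best achievable stays under 469.

3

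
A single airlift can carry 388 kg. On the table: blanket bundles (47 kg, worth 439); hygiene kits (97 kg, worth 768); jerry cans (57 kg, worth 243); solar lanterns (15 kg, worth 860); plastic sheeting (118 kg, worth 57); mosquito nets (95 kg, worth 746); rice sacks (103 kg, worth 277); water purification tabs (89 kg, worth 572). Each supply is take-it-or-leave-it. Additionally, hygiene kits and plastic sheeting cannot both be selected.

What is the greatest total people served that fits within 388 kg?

3385

Ranking by ratio (people served/kg): solar lanterns 57.33, blanket bundles 9.34, hygiene kits 7.92, mosquito nets 7.85.
The ratio ordering already packs tightly: blanket bundles + hygiene kits + solar lanterns + mosquito nets + water purification tabs, 343 kg, 3385.
The closest alternative, hygiene kits + jerry cans + solar lanterns + mosquito nets + water purification tabs, reaches only 3189.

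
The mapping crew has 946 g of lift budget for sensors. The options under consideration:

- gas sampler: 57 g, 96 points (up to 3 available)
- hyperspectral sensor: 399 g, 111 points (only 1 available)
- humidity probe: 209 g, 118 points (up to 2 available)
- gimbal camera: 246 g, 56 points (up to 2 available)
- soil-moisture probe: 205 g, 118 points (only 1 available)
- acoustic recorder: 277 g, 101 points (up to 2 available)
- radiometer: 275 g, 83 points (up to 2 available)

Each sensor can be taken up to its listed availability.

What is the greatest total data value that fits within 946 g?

642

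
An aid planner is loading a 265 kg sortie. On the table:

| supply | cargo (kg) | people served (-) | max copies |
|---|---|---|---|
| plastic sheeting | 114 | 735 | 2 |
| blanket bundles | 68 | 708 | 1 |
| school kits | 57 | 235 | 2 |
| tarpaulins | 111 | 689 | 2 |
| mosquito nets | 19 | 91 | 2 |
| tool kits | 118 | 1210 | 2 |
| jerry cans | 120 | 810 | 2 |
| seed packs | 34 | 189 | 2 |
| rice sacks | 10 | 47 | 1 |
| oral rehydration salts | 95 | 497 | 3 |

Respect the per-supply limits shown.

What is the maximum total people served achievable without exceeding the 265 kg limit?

Greedy by ratio would take blanket bundles + tool kits + 2×seed packs + rice sacks: 264 kg used, total 2343.
Replace blanket bundles and 2×seed packs with mosquito nets + tool kits: the trade gains 215 net, giving 2558 at 265 kg.

2558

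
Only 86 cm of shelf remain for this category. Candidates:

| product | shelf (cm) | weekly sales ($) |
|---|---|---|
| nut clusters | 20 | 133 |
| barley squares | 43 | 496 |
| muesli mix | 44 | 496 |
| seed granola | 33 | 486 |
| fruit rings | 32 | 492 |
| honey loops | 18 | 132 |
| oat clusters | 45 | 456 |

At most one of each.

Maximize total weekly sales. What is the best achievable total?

Filling by ratio: seed granola + fruit rings + honey loops for 1110, with 3 cm left unused.
Dropping honey loops frees 18 cm; slotting in nut clusters (20 cm) lifts the total to 1111 at 85 cm.

1111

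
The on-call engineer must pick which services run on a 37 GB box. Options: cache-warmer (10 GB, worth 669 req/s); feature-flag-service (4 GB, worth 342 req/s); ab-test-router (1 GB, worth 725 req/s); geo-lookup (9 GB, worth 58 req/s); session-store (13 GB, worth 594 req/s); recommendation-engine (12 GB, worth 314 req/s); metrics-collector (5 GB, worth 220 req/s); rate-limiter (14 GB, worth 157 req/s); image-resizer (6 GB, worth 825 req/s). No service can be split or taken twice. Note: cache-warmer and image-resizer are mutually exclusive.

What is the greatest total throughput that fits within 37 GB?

2800

Taking feature-flag-service + ab-test-router + session-store + recommendation-engine + image-resizer: 36 GB used, 2800 in throughput.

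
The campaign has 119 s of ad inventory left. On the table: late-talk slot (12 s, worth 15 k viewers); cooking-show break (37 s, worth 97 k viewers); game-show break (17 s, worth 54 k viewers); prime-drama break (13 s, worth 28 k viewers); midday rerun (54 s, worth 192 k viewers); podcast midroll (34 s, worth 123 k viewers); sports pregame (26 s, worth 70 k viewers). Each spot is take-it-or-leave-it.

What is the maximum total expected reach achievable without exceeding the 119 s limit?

397

By expected reach per s: podcast midroll 3.62, midday rerun 3.56, game-show break 3.18 lead.
Taking game-show break + prime-drama break + midday rerun + podcast midroll: 118 s used, 397 in expected reach.
Next best is midday rerun + podcast midroll + sports pregame at 385 (114 s) — short by 12.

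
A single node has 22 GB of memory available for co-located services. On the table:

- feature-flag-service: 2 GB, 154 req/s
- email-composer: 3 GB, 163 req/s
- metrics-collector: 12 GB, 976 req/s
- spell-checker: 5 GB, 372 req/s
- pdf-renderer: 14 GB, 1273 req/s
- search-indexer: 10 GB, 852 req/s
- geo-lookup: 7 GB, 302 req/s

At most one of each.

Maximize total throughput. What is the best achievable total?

1828

Taking the top-ratio services first gives feature-flag-service + spell-checker + pdf-renderer for 1799 (21 GB).
A better packing is metrics-collector + search-indexer: 22 GB, total 1828.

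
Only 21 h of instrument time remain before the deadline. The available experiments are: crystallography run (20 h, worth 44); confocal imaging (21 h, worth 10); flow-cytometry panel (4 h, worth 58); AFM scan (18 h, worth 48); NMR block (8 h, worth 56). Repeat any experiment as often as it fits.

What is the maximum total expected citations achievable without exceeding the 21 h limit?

290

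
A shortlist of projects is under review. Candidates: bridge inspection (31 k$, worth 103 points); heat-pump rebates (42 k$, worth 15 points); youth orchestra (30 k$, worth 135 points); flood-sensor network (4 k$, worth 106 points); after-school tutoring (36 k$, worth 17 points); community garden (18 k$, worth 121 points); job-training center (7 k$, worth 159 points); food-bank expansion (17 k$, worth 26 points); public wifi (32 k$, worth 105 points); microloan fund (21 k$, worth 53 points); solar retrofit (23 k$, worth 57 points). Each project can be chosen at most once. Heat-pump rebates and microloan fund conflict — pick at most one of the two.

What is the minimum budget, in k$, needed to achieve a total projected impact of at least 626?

Look for the lowest-budget combination reaching 626.
youth orchestra + flood-sensor network + community garden + job-training center + public wifi reaches 626 using 91 k$.
Below 91 k$ the best achievable stays under 626.

91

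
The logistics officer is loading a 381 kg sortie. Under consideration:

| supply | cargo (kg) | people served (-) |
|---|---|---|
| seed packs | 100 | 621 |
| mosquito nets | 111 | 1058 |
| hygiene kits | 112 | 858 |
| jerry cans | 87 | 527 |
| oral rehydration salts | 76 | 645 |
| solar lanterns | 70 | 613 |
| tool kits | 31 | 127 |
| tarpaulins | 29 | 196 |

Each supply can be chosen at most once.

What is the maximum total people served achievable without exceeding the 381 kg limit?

3174

The ratio ordering already packs tightly: mosquito nets + hygiene kits + oral rehydration salts + solar lanterns, 369 kg, 3174.
Runner-up mosquito nets + hygiene kits + jerry cans + solar lanterns tops out at 3056.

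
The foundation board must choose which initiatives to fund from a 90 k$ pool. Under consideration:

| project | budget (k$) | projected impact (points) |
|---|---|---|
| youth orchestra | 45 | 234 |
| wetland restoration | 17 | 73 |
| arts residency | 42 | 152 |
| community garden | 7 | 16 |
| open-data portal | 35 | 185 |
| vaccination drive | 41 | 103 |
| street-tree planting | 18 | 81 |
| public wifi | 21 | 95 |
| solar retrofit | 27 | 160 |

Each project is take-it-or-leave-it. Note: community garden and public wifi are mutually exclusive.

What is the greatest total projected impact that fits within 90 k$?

475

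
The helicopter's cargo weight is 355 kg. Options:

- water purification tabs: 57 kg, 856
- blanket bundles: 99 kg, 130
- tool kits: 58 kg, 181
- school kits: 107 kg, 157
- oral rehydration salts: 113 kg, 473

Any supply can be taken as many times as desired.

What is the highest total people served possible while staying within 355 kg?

Ranking by ratio (people served/kg): water purification tabs 15.02, oral rehydration salts 4.19, tool kits 3.12.
Taking 6×water purification tabs: 342 kg used, 5136 in people served.
The spare 13 kg is too small for any remaining supply, and no exchange beats 5136.

5136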